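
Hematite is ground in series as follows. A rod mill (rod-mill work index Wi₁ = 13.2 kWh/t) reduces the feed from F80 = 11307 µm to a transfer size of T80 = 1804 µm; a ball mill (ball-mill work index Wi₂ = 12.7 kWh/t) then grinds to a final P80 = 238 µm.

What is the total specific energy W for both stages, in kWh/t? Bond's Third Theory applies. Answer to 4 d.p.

W = 7.1085 kWh/t

Bond: W = 10·Wi·(1/√P80 − 1/√F80)
Stage 1 (11307→1804 µm, Wi₁=13.2): W₁ = 10·13.2·(0.023544 − 0.009404) = 1.8665 kWh/t
Stage 2 (1804→238 µm, Wi₂=12.7): W₂ = 10·12.7·(0.064820 − 0.023544) = 5.2421 kWh/t
W = W₁ + W₂ = 1.8665 + 5.2421 = 7.1085 kWh/t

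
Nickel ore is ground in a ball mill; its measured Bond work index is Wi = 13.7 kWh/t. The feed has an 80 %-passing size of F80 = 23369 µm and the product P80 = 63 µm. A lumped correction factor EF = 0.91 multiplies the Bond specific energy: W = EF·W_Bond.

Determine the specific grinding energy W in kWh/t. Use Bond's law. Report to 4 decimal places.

W = 10 Wi (1/√P80 − 1/√F80)  [Bond]
1/√63 = 0.125988;  1/√23369 = 0.006542
W = 10·13.7·(0.125988 − 0.006542) = 16.3642 kWh/t
Corrected W = EF·W_Bond = 0.91·16.3642 = 14.8914 kWh/t

W = 14.8914 kWh/t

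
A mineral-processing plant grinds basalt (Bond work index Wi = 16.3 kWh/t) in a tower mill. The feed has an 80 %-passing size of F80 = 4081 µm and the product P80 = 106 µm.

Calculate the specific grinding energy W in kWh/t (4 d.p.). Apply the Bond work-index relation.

W = 10 Wi (P80^-0.5 − F80^-0.5)
1/√106 = 0.097129;  1/√4081 = 0.015654
W = 10·16.3·(0.097129 − 0.015654) = 13.2804 kWh/t

W = 13.2804 kWh/t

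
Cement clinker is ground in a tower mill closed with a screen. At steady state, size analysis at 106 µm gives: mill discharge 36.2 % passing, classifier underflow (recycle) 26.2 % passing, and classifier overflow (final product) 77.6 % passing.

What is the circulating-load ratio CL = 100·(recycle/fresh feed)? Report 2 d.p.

Classifier node, passing 106 µm:
r = (o − d)/(d − u)
r = (77.6 − 36.2)/(36.2 − 26.2) = 41.4/10.0 = 4.1400
CL = 100·r = 414.00 %

CL = 414.00 %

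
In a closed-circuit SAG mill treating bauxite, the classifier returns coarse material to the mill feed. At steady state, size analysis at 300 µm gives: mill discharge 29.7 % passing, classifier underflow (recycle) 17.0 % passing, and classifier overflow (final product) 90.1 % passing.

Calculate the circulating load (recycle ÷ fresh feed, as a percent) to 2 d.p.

Mass balance on the −300 µm fraction:
d + r·d = r·u + o → r(d−u) = o−d
r = (90.1 − 29.7)/(29.7 − 17.0) = 60.4/12.7 = 4.7559
CL = 100·r = 475.59 %

CL = 475.59 %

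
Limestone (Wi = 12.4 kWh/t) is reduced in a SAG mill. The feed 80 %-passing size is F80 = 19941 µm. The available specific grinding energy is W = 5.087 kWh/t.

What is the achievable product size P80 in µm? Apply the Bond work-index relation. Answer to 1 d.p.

W = 10 Wi / √P80 − 10 Wi / √F80
P80^-0.5 = F80^-0.5 + W/(10 Wi)
  = 5.0870/(10·12.4) + 1/√19941 = 0.041024 + 0.007082 = 0.048106
P80 = (1/0.048106)² = 20.7876² = 432.12 µm

P80 = 432.1 µm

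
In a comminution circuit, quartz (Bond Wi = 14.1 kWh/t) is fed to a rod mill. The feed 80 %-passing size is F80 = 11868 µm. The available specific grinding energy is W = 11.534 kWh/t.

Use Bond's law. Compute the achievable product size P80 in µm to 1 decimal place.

Bond:  W = 10 Wi (1/√P − 1/√F)
1/√P80 = 1/√F80 + W/(10·Wi)
  = 11.5340/(10·14.1) + 1/√11868 = 0.081801 + 0.009179 = 0.090981
P80 = (1/0.090981)² = 10.9913² = 120.81 µm

P80 = 120.8 µm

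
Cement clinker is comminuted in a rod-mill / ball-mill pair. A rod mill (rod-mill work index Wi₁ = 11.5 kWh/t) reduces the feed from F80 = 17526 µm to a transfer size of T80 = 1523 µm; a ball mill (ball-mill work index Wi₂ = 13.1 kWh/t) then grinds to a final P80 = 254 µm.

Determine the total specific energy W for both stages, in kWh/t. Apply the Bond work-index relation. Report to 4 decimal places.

W = 6.9410 kWh/t

W = 10 Wi (P80^-0.5 − F80^-0.5)
Stage 1 (17526→1523 µm, Wi₁=11.5): W₁ = 10·11.5·(0.025624 − 0.007554) = 2.0781 kWh/t
Stage 2 (1523→254 µm, Wi₂=13.1): W₂ = 10·13.1·(0.062746 − 0.025624) = 4.8629 kWh/t
W = W₁ + W₂ = 2.0781 + 4.8629 = 6.9410 kWh/t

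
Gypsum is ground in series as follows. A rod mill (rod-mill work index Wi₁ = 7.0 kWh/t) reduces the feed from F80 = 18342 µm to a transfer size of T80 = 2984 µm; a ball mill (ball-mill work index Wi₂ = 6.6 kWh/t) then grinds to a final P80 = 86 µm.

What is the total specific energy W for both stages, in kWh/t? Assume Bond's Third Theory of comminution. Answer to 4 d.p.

W = 10 Wi / √P80 − 10 Wi / √F80
Stage 1 (18342→2984 µm, Wi₁=7.0): W₁ = 10·7.0·(0.018306 − 0.007384) = 0.7646 kWh/t
Stage 2 (2984→86 µm, Wi₂=6.6): W₂ = 10·6.6·(0.107833 − 0.018306) = 5.9087 kWh/t
W = W₁ + W₂ = 0.7646 + 5.9087 = 6.6733 kWh/t

W = 6.6733 kWh/t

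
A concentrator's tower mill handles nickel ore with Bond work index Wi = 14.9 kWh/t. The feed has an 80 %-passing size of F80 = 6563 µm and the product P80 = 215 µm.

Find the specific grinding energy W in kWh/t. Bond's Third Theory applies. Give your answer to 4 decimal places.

W = 8.3225 kWh/t

W = 10 Wi (P80^-0.5 − F80^-0.5)
1/√215 = 0.068199;  1/√6563 = 0.012344
W = 10·14.9·(0.068199 − 0.012344) = 8.3225 kWh/t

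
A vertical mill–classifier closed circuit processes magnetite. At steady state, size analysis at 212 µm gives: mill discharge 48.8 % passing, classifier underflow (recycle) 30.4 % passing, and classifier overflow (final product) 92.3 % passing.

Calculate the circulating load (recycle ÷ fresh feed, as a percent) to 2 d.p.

CL = 236.41 %

Let r = R/F. Size balance at 212 µm:
(1+r)d = ru + o → r = (o−d)/(d−u)
r = (92.3 − 48.8)/(48.8 − 30.4) = 43.5/18.4 = 2.3641
CL = 100·r = 236.41 %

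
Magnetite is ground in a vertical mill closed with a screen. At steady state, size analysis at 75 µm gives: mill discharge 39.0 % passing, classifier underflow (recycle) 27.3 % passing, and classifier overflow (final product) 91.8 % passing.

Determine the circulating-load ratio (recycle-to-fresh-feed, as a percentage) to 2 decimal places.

Mass balance on the −75 µm fraction:
(1+r)d = ru + o → r = (o−d)/(d−u)
r = (91.8 − 39.0)/(39.0 − 27.3) = 52.8/11.7 = 4.5128
CL = 100·r = 451.28 %

CL = 451.28 %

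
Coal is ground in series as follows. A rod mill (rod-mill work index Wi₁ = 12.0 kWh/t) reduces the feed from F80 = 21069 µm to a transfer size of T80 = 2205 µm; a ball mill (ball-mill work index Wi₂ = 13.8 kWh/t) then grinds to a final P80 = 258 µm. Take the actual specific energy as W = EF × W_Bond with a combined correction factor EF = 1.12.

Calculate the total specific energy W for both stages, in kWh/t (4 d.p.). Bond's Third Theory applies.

W = 8.2672 kWh/t

W = 10 Wi (P80^-0.5 − F80^-0.5)
Stage 1 (21069→2205 µm, Wi₁=12.0): W₁ = 10·12.0·(0.021296 − 0.006889) = 1.7288 kWh/t
Stage 2 (2205→258 µm, Wi₂=13.8): W₂ = 10·13.8·(0.062257 − 0.021296) = 5.6527 kWh/t
W = W₁ + W₂ = 1.7288 + 5.6527 = 7.3815 kWh/t
Apply correction: 7.3815 × 1.12 = 8.2672 kWh/t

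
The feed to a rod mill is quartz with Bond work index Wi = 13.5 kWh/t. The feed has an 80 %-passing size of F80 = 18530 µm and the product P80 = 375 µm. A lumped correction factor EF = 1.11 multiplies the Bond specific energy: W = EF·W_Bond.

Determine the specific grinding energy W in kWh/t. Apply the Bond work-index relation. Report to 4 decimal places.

W = 6.6374 kWh/t

W = 10 Wi (1/√P80 − 1/√F80)  [Bond]
1/√375 = 0.051640;  1/√18530 = 0.007346
W = 10·13.5·(0.051640 − 0.007346) = 5.9796 kWh/t
Apply correction: 5.9796 × 1.11 = 6.6374 kWh/t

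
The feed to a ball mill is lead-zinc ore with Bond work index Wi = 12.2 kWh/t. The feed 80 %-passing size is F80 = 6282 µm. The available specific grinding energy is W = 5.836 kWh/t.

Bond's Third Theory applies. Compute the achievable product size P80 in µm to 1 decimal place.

P80 = 273.6 µm

W = 10·Wi·(P80^(-½) − F80^(-½))
P80^(−½) = W/(10 Wi) + F80^(−½)
  = 5.8360/(10·12.2) + 1/√6282 = 0.047836 + 0.012617 = 0.060453
P80 = (1/0.060453)² = 16.5418² = 273.63 µm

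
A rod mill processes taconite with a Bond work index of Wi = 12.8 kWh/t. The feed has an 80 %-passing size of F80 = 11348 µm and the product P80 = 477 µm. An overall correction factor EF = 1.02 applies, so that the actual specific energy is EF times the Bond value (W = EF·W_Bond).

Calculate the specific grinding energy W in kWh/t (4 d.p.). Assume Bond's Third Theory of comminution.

W = 4.7523 kWh/t

Bond:  W = 10 Wi (1/√P − 1/√F)
1/√477 = 0.045787;  1/√11348 = 0.009387
W = 10·12.8·(0.045787 − 0.009387) = 4.6591 kWh/t
Corrected W = EF·W_Bond = 1.02·4.6591 = 4.7523 kWh/t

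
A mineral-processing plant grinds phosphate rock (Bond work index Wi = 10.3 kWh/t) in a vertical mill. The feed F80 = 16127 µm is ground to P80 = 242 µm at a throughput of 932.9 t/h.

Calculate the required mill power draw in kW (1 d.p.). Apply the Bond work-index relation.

P = 5420.2 kW

W = 10·Wi·(P80^(-½) − F80^(-½))
W = 10·10.3·(1/√242 − 1/√16127) = 10·10.3·(0.056408) = 5.8100 kWh/t
Mill draw = 5.8100 × 932.9 = 5420.2 kW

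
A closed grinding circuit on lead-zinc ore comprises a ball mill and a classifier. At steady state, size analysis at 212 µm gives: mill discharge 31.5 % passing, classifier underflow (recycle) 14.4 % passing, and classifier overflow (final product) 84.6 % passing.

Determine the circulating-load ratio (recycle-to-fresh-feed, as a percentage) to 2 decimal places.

Two-product formula at 212 µm:
d + r·d = r·u + o → r(d−u) = o−d
r = (84.6 − 31.5)/(31.5 − 14.4) = 53.1/17.1 = 3.1053
CL = 100·r = 310.53 %

CL = 310.53 %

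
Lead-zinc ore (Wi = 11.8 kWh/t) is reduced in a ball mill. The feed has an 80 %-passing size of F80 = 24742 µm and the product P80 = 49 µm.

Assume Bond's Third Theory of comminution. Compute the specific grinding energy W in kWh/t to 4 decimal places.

W = 16.1070 kWh/t

W = 10·Wi·(P80^(-½) − F80^(-½))
1/√49 = 0.142857;  1/√24742 = 0.006357
W = 10·11.8·(0.142857 − 0.006357) = 16.1070 kWh/t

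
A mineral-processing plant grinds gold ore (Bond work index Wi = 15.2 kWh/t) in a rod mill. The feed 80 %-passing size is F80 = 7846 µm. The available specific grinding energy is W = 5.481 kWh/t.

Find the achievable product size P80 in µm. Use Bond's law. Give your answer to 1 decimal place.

P80 = 446.0 µm

Bond: W = 10·Wi·(1/√P80 − 1/√F80)
1/√P80 = 1/√F80 + W/(10·Wi)
  = 5.4810/(10·15.2) + 1/√7846 = 0.036059 + 0.011290 = 0.047349
P80 = (1/0.047349)² = 21.1199² = 446.05 µm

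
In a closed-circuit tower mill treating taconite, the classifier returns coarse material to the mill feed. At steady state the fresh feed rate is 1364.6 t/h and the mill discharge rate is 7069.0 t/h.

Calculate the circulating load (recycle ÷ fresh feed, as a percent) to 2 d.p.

Mill node: discharge = fresh + recycle.
R = M − F = 7069.0 − 1364.6 = 5704.4 t/h
CL = 100·R/F = 100·5704.4/1364.6 = 418.03 %

CL = 418.03 %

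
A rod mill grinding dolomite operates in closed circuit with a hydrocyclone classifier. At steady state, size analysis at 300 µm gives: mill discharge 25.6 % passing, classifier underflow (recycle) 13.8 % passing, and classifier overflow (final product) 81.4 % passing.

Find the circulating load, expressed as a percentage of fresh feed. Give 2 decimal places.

Balance %-passing 300 µm (r = R/F):
Fd + Rd = Ru + Fo ⇒ R/F = (o−d)/(d−u)
r = (81.4 − 25.6)/(25.6 − 13.8) = 55.8/11.8 = 4.7288
CL = 100·r = 472.88 %

CL = 472.88 %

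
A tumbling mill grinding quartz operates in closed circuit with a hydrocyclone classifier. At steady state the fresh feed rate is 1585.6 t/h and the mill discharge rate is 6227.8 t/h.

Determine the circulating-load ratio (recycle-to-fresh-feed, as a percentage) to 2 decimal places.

CL = 292.77 %

Mill node: discharge = fresh + recycle.
R = M − F = 6227.8 − 1585.6 = 4642.2 t/h
CL = 100·R/F = 100·4642.2/1585.6 = 292.77 %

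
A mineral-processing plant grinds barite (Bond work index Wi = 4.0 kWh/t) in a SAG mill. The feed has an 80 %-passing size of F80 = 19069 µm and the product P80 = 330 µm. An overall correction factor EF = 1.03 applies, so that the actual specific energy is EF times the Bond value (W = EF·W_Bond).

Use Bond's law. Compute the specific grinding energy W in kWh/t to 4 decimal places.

W = 1.9696 kWh/t

Bond:  W = 10 Wi (1/√P − 1/√F)
1/√330 = 0.055048;  1/√19069 = 0.007242
W = 10·4.0·(0.055048 − 0.007242) = 1.9123 kWh/t
Corrected W = EF·W_Bond = 1.03·1.9123 = 1.9696 kWh/t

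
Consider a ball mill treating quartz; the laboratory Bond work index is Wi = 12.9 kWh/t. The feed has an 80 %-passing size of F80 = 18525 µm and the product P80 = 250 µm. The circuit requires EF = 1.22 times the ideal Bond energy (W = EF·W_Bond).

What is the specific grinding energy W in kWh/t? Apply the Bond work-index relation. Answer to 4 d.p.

W = 8.7973 kWh/t

Bond:  W = 10 Wi (1/√P − 1/√F)
1/√250 = 0.063246;  1/√18525 = 0.007347
W = 10·12.9·(0.063246 − 0.007347) = 7.2109 kWh/t
With EF = 1.22: W = 7.2109·1.22 = 8.7973 kWh/t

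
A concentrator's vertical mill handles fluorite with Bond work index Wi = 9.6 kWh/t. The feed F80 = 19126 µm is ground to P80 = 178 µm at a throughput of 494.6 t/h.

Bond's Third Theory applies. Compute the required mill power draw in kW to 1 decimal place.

P = 3215.6 kW

W = 10 Wi (P80^-0.5 − F80^-0.5)
W = 10·9.6·(1/√178 − 1/√19126) = 10·9.6·(0.067722) = 6.5013 kWh/t
Mill draw = 6.5013 × 494.6 = 3215.6 kW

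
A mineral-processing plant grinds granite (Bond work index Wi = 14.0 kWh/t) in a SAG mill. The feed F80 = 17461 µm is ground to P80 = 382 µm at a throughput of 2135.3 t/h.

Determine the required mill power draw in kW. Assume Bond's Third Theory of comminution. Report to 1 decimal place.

W = 10 Wi / √P80 − 10 Wi / √F80
W = 10·14.0·(1/√382 − 1/√17461) = 10·14.0·(0.043597) = 6.1035 kWh/t
Mill draw = 6.1035 × 2135.3 = 13032.9 kW

P = 13032.9 kW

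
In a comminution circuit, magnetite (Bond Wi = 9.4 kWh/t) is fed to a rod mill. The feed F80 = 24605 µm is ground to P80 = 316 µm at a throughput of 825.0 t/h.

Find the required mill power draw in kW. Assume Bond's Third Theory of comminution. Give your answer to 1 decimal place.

Bond:  W = 10 Wi (1/√P − 1/√F)
W = 10·9.4·(1/√316 − 1/√24605) = 10·9.4·(0.049879) = 4.6887 kWh/t
Mill draw = 4.6887 × 825.0 = 3868.1 kW

P = 3868.1 kW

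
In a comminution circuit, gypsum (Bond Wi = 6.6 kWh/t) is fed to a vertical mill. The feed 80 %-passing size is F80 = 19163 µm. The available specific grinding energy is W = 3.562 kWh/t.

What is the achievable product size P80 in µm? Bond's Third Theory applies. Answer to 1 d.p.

Bond: W = 10·Wi·(1/√P80 − 1/√F80)
⇒ 1/√P80 = W/(10 Wi) + 1/√F80
  = 3.5620/(10·6.6) + 1/√19163 = 0.053970 + 0.007224 = 0.061194
P80 = (1/0.061194)² = 16.3416² = 267.05 µm

P80 = 267.0 µm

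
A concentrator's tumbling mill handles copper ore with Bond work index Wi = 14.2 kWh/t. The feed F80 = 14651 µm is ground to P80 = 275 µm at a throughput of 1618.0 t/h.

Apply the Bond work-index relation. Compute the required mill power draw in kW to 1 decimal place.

P = 11956.6 kW

W = 10 Wi (1/√P80 − 1/√F80)  [Bond]
W = 10·14.2·(1/√275 − 1/√14651) = 10·14.2·(0.052041) = 7.3898 kWh/t
P_mill = W·ṁ = 7.3898·1618.0 = 11956.6 kW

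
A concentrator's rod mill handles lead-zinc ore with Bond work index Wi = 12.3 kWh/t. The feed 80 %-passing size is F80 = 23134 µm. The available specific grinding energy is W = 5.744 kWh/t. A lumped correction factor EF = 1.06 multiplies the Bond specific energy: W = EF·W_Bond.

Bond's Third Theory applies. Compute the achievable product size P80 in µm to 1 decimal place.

W = 10 Wi / √P80 − 10 Wi / √F80
W_Bond = W / EF = 5.744 / 1.06 = 5.4189 kWh/t
P80^-0.5 = F80^-0.5 + W_Bond/(10 Wi)
  = 5.4189/(10·12.3) + 1/√23134 = 0.044056 + 0.006575 = 0.050631
P80 = (1/0.050631)² = 19.7509² = 390.10 µm

P80 = 390.1 µm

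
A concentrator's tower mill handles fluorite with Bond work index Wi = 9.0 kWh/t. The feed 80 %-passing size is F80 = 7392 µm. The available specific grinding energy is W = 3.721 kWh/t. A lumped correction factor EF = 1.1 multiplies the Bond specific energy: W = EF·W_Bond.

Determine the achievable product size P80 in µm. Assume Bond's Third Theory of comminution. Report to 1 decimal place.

Bond:  W = 10 Wi (1/√P − 1/√F)
W_Bond = W / EF = 3.721 / 1.1 = 3.3827 kWh/t
⇒ 1/√P80 = W_Bond/(10·Wi) + 1/√F80
  = 3.3827/(10·9.0) + 1/√7392 = 0.037586 + 0.011631 = 0.049217
P80 = (1/0.049217)² = 20.3182² = 412.83 µm

P80 = 412.8 µm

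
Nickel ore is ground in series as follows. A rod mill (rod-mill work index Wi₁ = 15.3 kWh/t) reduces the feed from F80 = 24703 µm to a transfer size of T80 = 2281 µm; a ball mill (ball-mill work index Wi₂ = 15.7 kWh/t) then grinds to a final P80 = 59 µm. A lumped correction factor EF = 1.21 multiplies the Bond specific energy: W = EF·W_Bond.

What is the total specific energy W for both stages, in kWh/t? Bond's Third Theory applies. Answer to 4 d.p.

W = 10 Wi (P80^-0.5 − F80^-0.5)
Stage 1 (24703→2281 µm, Wi₁=15.3): W₁ = 10·15.3·(0.020938 − 0.006362) = 2.2301 kWh/t
Stage 2 (2281→59 µm, Wi₂=15.7): W₂ = 10·15.7·(0.130189 − 0.020938) = 17.1524 kWh/t
W = W₁ + W₂ = 2.2301 + 17.1524 = 19.3825 kWh/t
Apply correction: 19.3825 × 1.21 = 23.4528 kWh/t

W = 23.4528 kWh/t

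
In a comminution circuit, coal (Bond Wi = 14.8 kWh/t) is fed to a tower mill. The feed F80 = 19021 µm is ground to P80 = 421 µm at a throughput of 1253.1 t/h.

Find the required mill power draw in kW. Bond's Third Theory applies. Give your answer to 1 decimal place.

Bond: W = 10·Wi·(1/√P80 − 1/√F80)
W = 10·14.8·(1/√421 − 1/√19021) = 10·14.8·(0.041486) = 6.1400 kWh/t
Mill draw = 6.1400 × 1253.1 = 7694.0 kW

P = 7694.0 kW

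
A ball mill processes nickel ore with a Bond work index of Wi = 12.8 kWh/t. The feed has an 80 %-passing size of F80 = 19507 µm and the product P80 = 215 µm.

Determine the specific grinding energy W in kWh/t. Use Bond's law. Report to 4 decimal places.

W = 7.8131 kWh/t

Bond:  W = 10 Wi (1/√P − 1/√F)
1/√215 = 0.068199;  1/√19507 = 0.007160
W = 10·12.8·(0.068199 − 0.007160) = 7.8131 kWh/t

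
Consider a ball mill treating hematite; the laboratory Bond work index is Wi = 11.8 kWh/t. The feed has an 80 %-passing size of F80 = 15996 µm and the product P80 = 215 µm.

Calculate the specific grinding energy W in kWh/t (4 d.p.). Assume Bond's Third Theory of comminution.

W = 7.1145 kWh/t

W_Bond = 10·Wi·(1/√P₈₀ − 1/√F₈₀)
1/√215 = 0.068199;  1/√15996 = 0.007907
W = 10·11.8·(0.068199 − 0.007907) = 7.1145 kWh/t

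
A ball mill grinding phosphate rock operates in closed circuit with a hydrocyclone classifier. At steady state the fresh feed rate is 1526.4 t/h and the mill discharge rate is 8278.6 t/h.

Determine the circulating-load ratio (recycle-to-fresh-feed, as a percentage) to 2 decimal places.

Steady state: M = F + R.
R = M − F = 8278.6 − 1526.4 = 6752.2 t/h
CL = 100·R/F = 100·6752.2/1526.4 = 442.36 %

CL = 442.36 %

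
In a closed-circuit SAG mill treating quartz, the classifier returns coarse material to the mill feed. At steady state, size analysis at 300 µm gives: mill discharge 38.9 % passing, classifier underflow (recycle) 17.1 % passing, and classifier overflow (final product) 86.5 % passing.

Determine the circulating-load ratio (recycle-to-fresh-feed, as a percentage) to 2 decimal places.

CL = 218.35 %

Two-product formula at 300 µm:
(1+r)d = ru + o → r = (o−d)/(d−u)
r = (86.5 − 38.9)/(38.9 − 17.1) = 47.6/21.8 = 2.1835
CL = 100·r = 218.35 %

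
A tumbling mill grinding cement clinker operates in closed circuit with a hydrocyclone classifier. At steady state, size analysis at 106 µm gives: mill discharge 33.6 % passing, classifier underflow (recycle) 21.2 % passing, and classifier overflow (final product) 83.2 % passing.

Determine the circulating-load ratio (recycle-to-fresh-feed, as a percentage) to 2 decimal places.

CL = 400.00 %

Classifier node, passing 106 µm:
r = (o − d)/(d − u)
r = (83.2 − 33.6)/(33.6 − 21.2) = 49.6/12.4 = 4.0000
CL = 100·r = 400.00 %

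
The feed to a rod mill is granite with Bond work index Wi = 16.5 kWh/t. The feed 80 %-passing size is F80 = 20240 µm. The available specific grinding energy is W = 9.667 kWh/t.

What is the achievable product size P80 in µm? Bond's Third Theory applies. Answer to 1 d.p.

P80 = 232.3 µm

Bond:  W = 10 Wi (1/√P − 1/√F)
1/√P80 = 1/√F80 + W/(10·Wi)
  = 9.6670/(10·16.5) + 1/√20240 = 0.058588 + 0.007029 = 0.065617
P80 = (1/0.065617)² = 15.2400² = 232.26 µm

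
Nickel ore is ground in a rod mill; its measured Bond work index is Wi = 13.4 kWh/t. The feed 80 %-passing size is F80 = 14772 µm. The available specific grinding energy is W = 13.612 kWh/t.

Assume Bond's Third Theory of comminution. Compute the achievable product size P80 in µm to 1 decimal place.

Bond:  W = 10 Wi (1/√P − 1/√F)
P80^-0.5 = F80^-0.5 + W/(10 Wi)
  = 13.6120/(10·13.4) + 1/√14772 = 0.101582 + 0.008228 = 0.109810
P80 = (1/0.109810)² = 9.1067² = 82.93 µm

P80 = 82.9 µm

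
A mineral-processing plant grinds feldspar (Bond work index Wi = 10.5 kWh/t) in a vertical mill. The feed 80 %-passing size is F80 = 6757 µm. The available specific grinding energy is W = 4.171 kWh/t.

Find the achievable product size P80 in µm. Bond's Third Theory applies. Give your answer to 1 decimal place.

Bond: W = 10·Wi·(1/√P80 − 1/√F80)
P80^-0.5 = F80^-0.5 + W/(10 Wi)
  = 4.1710/(10·10.5) + 1/√6757 = 0.039724 + 0.012165 = 0.051889
P80 = (1/0.051889)² = 19.2719² = 371.40 µm

P80 = 371.4 µm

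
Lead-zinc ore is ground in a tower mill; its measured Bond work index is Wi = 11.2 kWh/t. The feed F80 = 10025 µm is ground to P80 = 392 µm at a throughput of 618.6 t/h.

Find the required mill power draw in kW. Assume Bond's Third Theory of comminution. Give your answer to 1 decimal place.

P = 2807.4 kW

Bond:  W = 10 Wi (1/√P − 1/√F)
W = 10·11.2·(1/√392 − 1/√10025) = 10·11.2·(0.040520) = 4.5383 kWh/t
P_mill = W·ṁ = 4.5383·618.6 = 2807.4 kW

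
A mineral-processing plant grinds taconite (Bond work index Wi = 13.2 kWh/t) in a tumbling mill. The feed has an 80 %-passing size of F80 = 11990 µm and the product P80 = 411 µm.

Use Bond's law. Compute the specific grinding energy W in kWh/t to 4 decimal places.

Bond: W = 10·Wi·(1/√P80 − 1/√F80)
1/√411 = 0.049326;  1/√11990 = 0.009133
W = 10·13.2·(0.049326 − 0.009133) = 5.3056 kWh/t

W = 5.3056 kWh/t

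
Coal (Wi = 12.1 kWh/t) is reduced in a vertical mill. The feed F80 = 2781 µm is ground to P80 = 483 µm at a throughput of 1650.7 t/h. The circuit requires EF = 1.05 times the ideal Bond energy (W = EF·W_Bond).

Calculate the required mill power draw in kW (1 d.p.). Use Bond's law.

W = 10·Wi·(P80^(-½) − F80^(-½))
W = 10·12.1·(1/√483 − 1/√2781) = 10·12.1·(0.026539) = 3.2112 kWh/t
Apply correction: 3.2112 × 1.05 = 3.3718 kWh/t
P_mill = W·ṁ = 3.3718·1650.7 = 5565.8 kW

P = 5565.8 kW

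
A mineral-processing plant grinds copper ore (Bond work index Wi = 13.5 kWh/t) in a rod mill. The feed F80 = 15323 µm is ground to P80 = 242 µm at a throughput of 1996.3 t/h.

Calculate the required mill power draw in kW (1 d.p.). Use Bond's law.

W = 10 Wi (1/√P80 − 1/√F80)  [Bond]
W = 10·13.5·(1/√242 − 1/√15323) = 10·13.5·(0.056204) = 7.5875 kWh/t
Power = W × throughput = 7.5875 kWh/t × 1996.3 t/h = 15147.0 kW

P = 15147.0 kW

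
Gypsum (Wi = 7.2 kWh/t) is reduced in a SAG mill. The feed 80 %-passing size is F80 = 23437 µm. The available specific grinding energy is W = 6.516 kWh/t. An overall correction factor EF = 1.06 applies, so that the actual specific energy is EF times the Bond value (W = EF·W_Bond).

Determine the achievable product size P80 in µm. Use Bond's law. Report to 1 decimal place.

P80 = 118.4 µm

W_Bond = 10·Wi·(1/√P₈₀ − 1/√F₈₀)
W_Bond = W / EF = 6.516 / 1.06 = 6.1472 kWh/t
⇒ 1/√P80 = W_Bond/(10·Wi) + 1/√F80
  = 6.1472/(10·7.2) + 1/√23437 = 0.085377 + 0.006532 = 0.091909
P80 = (1/0.091909)² = 10.8803² = 118.38 µm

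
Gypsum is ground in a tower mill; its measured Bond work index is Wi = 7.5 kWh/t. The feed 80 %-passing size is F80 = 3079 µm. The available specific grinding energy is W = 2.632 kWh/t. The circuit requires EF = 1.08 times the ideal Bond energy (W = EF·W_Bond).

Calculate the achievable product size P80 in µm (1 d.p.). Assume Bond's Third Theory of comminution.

P80 = 391.9 µm

Bond:  W = 10 Wi (1/√P − 1/√F)
W_Bond = W / EF = 2.632 / 1.08 = 2.4370 kWh/t
P80^(−½) = W_Bond/(10 Wi) + F80^(−½)
  = 2.4370/(10·7.5) + 1/√3079 = 0.032494 + 0.018022 = 0.050516
P80 = (1/0.050516)² = 19.7959² = 391.88 µm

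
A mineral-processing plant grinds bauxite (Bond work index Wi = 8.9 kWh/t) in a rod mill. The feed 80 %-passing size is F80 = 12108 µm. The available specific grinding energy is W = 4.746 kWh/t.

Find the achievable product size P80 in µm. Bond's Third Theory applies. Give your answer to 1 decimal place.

P80 = 256.7 µm

Bond: W = 10·Wi·(1/√P80 − 1/√F80)
⇒ 1/√P80 = W/(10 Wi) + 1/√F80
  = 4.7460/(10·8.9) + 1/√12108 = 0.053326 + 0.009088 = 0.062414
P80 = (1/0.062414)² = 16.0221² = 256.71 µm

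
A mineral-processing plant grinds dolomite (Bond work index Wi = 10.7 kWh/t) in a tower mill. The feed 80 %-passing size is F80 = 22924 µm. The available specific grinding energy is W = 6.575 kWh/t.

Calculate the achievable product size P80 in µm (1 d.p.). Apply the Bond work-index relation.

P80 = 215.9 µm

W_Bond = 10·Wi·(1/√P₈₀ − 1/√F₈₀)
⇒ 1/√P80 = W/(10·Wi) + 1/√F80
  = 6.5750/(10·10.7) + 1/√22924 = 0.061449 + 0.006605 = 0.068053
P80 = (1/0.068053)² = 14.6944² = 215.92 µm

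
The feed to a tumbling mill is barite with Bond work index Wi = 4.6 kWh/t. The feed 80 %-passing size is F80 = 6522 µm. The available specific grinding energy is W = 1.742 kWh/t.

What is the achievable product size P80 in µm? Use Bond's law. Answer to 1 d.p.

P80 = 396.0 µm

W = 10 Wi (P80^-0.5 − F80^-0.5)
⇒ 1/√P80 = W/(10·Wi) + 1/√F80
  = 1.7420/(10·4.6) + 1/√6522 = 0.037870 + 0.012383 = 0.050252
P80 = (1/0.050252)² = 19.8997² = 396.00 µm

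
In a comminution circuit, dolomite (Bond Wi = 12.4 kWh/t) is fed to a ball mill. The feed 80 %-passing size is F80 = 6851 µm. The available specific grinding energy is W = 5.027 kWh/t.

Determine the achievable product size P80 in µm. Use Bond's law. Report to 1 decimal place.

W_Bond = 10·Wi·(1/√P₈₀ − 1/√F₈₀)
1/√P80 = 1/√F80 + W/(10·Wi)
  = 5.0270/(10·12.4) + 1/√6851 = 0.040540 + 0.012082 = 0.052622
P80 = (1/0.052622)² = 19.0035² = 361.13 µm

P80 = 361.1 µm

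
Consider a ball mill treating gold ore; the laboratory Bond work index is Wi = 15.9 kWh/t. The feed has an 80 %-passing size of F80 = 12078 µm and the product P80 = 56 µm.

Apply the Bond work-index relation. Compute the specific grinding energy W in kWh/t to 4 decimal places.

W = 10 Wi (1/√P80 − 1/√F80)  [Bond]
1/√56 = 0.133631;  1/√12078 = 0.009099
W = 10·15.9·(0.133631 − 0.009099) = 19.8005 kWh/t

W = 19.8005 kWh/t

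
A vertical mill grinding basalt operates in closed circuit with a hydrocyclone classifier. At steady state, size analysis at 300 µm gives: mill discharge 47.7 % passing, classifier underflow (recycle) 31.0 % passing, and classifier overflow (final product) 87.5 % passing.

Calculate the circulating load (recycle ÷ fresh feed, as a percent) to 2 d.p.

CL = 238.32 %

Let r = R/F. Size balance at 300 µm:
Fd + Rd = Ru + Fo ⇒ R/F = (o−d)/(d−u)
r = (87.5 − 47.7)/(47.7 − 31.0) = 39.8/16.7 = 2.3832
CL = 100·r = 238.32 %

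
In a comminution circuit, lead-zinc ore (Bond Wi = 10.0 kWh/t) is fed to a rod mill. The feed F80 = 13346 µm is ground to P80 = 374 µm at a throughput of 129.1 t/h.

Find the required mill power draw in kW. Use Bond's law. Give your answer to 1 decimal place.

W = 10·Wi·(P80^(-½) − F80^(-½))
W = 10·10.0·(1/√374 − 1/√13346) = 10·10.0·(0.043053) = 4.3053 kWh/t
Mill draw = 4.3053 × 129.1 = 555.8 kW

P = 555.8 kW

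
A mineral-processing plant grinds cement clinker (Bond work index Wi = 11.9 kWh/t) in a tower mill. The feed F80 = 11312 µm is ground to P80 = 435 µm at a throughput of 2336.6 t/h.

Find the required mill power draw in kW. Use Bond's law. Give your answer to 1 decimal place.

Bond:  W = 10 Wi (1/√P − 1/√F)
W = 10·11.9·(1/√435 − 1/√11312) = 10·11.9·(0.038544) = 4.5867 kWh/t
Power = W × throughput = 4.5867 kWh/t × 2336.6 t/h = 10717.4 kW

P = 10717.4 kW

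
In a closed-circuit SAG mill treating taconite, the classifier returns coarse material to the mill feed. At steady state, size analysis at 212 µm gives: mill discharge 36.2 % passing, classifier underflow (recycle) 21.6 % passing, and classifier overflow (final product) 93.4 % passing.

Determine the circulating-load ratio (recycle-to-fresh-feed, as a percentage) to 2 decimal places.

Let r = R/F. Size balance at 212 µm:
d + r·d = r·u + o → r(d−u) = o−d
r = (93.4 − 36.2)/(36.2 − 21.6) = 57.2/14.6 = 3.9178
CL = 100·r = 391.78 %

CL = 391.78 %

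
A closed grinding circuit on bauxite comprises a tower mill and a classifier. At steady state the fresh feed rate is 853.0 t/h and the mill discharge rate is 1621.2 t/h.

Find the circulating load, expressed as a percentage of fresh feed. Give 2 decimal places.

CL = 90.06 %

Discharge = new feed + return, hence
R = M − F = 1621.2 − 853.0 = 768.2 t/h
CL = 100·R/F = 100·768.2/853.0 = 90.06 %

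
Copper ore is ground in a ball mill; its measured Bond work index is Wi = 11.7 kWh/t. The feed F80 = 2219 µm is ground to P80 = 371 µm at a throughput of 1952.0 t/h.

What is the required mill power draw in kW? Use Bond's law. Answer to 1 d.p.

W = 10 Wi / √P80 − 10 Wi / √F80
W = 10·11.7·(1/√371 − 1/√2219) = 10·11.7·(0.030689) = 3.5906 kWh/t
Power = W × throughput = 3.5906 kWh/t × 1952.0 t/h = 7008.8 kW

P = 7008.8 kW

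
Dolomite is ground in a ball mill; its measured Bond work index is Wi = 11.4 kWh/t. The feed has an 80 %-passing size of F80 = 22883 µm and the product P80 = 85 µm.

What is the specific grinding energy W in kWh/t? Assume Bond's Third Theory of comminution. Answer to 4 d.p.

Bond: W = 10·Wi·(1/√P80 − 1/√F80)
1/√85 = 0.108465;  1/√22883 = 0.006611
W = 10·11.4·(0.108465 − 0.006611) = 11.6114 kWh/t

W = 11.6114 kWh/t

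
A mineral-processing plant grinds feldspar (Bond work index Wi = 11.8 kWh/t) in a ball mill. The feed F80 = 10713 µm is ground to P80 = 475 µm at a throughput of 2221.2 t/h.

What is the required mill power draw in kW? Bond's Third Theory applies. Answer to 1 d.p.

W_Bond = 10·Wi·(1/√P₈₀ − 1/√F₈₀)
W = 10·11.8·(1/√475 − 1/√10713) = 10·11.8·(0.036222) = 4.2742 kWh/t
Mill draw = 4.2742 × 2221.2 = 9493.8 kW

P = 9493.8 kW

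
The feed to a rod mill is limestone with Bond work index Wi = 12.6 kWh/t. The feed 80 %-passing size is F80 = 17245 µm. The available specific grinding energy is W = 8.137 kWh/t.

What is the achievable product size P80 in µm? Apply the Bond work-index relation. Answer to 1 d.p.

W = 10·Wi·[P80^(−½) − F80^(−½)]
⇒ 1/√P80 = W/(10 Wi) + 1/√F80
  = 8.1370/(10·12.6) + 1/√17245 = 0.064579 + 0.007615 = 0.072194
P80 = (1/0.072194)² = 13.8515² = 191.86 µm

P80 = 191.9 µm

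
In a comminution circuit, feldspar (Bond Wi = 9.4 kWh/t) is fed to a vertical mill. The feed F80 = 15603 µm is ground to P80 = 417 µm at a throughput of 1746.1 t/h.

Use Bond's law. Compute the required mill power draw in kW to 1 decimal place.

W = 10 Wi (1/√P80 − 1/√F80)  [Bond]
W = 10·9.4·(1/√417 − 1/√15603) = 10·9.4·(0.040965) = 3.8507 kWh/t
Power = W × throughput = 3.8507 kWh/t × 1746.1 t/h = 6723.7 kW

P = 6723.7 kW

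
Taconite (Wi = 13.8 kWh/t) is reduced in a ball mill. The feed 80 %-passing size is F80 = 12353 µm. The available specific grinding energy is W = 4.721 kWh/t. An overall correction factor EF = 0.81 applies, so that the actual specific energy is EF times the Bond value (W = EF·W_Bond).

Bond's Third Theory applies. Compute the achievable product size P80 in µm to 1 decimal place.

W = 10 Wi (P80^-0.5 − F80^-0.5)
W_Bond = W / EF = 4.721 / 0.81 = 5.8284 kWh/t
P80^(−½) = W_Bond/(10 Wi) + F80^(−½)
  = 5.8284/(10·13.8) + 1/√12353 = 0.042235 + 0.008997 = 0.051232
P80 = (1/0.051232)² = 19.5190² = 380.99 µm

P80 = 381.0 µm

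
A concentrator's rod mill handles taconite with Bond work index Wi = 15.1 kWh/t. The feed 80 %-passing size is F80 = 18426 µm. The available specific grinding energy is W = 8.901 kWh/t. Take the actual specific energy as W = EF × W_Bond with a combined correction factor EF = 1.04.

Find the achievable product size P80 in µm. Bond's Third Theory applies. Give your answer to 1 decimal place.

P80 = 243.8 µm

Bond: W = 10·Wi·(1/√P80 − 1/√F80)
W_Bond = W / EF = 8.901 / 1.04 = 8.5587 kWh/t
⇒ 1/√P80 = W_Bond/(10·Wi) + 1/√F80
  = 8.5587/(10·15.1) + 1/√18426 = 0.056680 + 0.007367 = 0.064047
P80 = (1/0.064047)² = 15.6136² = 243.78 µm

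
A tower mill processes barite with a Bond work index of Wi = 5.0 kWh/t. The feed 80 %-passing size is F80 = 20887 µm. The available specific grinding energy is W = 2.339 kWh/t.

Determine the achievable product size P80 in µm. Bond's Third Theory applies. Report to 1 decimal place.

P80 = 346.8 µm

W = 10·Wi·[P80^(−½) − F80^(−½)]
⇒ 1/√P80 = W/(10·Wi) + 1/√F80
  = 2.3390/(10·5.0) + 1/√20887 = 0.046780 + 0.006919 = 0.053699
P80 = (1/0.053699)² = 18.6222² = 346.79 µm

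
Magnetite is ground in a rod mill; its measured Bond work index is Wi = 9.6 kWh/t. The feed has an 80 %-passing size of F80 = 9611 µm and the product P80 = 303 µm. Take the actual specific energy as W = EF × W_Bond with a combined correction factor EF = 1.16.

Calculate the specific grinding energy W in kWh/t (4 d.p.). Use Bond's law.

W = 5.2616 kWh/t

Bond:  W = 10 Wi (1/√P − 1/√F)
1/√303 = 0.057448;  1/√9611 = 0.010200
W = 10·9.6·(0.057448 − 0.010200) = 4.5358 kWh/t
Corrected W = EF·W_Bond = 1.16·4.5358 = 5.2616 kWh/t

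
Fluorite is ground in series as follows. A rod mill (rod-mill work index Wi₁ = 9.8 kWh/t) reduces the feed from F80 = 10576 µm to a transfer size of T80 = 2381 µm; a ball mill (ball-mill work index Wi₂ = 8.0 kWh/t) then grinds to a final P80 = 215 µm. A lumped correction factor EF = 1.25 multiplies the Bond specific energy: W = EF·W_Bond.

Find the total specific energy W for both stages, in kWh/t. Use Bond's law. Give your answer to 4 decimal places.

W = 6.0899 kWh/t

W = 10·Wi·(P80^(-½) − F80^(-½))
Stage 1 (10576→2381 µm, Wi₁=9.8): W₁ = 10·9.8·(0.020494 − 0.009724) = 1.0554 kWh/t
Stage 2 (2381→215 µm, Wi₂=8.0): W₂ = 10·8.0·(0.068199 − 0.020494) = 3.8165 kWh/t
W = W₁ + W₂ = 1.0554 + 3.8165 = 4.8719 kWh/t
Apply correction: 4.8719 × 1.25 = 6.0899 kWh/t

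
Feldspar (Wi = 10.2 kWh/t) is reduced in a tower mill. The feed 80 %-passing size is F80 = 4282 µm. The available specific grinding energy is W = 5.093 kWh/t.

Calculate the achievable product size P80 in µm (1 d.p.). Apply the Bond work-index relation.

P80 = 235.1 µm

W = 10 Wi (P80^-0.5 − F80^-0.5)
P80^-0.5 = F80^-0.5 + W/(10 Wi)
  = 5.0930/(10·10.2) + 1/√4282 = 0.049931 + 0.015282 = 0.065213
P80 = (1/0.065213)² = 15.3343² = 235.14 µm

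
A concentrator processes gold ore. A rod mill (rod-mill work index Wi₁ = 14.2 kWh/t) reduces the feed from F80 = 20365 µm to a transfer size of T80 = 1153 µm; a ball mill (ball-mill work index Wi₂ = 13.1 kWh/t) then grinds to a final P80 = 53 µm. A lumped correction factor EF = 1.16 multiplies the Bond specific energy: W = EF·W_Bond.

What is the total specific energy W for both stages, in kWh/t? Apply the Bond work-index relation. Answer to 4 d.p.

W = 20.0948 kWh/t

W = 10 Wi (1/√P80 − 1/√F80)  [Bond]
Stage 1 (20365→1153 µm, Wi₁=14.2): W₁ = 10·14.2·(0.029450 − 0.007007) = 3.1868 kWh/t
Stage 2 (1153→53 µm, Wi₂=13.1): W₂ = 10·13.1·(0.137361 − 0.029450) = 14.1363 kWh/t
W = W₁ + W₂ = 3.1868 + 14.1363 = 17.3231 kWh/t
Apply correction: 17.3231 × 1.16 = 20.0948 kWh/t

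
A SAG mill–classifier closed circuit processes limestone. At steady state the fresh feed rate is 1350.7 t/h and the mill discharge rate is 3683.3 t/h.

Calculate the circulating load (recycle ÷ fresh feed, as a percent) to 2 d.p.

CL = 172.70 %

Mill node: discharge = fresh + recycle.
R = M − F = 3683.3 − 1350.7 = 2332.6 t/h
CL = 100·R/F = 100·2332.6/1350.7 = 172.70 %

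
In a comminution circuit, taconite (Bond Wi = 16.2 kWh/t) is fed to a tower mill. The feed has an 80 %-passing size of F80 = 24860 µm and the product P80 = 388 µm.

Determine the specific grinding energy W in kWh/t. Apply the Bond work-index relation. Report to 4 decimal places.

W = 7.1968 kWh/t

Bond:  W = 10 Wi (1/√P − 1/√F)
1/√388 = 0.050767;  1/√24860 = 0.006342
W = 10·16.2·(0.050767 − 0.006342) = 7.1968 kWh/t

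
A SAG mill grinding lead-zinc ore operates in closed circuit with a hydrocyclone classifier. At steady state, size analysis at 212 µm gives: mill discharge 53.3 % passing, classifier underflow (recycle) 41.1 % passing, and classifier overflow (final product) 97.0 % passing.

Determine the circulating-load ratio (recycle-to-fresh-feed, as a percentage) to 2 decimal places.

CL = 358.20 %

Two-product formula at 212 µm:
(1+r)d = ru + o → r = (o−d)/(d−u)
r = (97.0 − 53.3)/(53.3 − 41.1) = 43.7/12.2 = 3.5820
CL = 100·r = 358.20 %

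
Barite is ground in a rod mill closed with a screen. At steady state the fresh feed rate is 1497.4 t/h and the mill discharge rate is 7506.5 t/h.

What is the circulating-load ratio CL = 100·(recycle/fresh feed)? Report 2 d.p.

Discharge = new feed + return, hence
R = M − F = 7506.5 − 1497.4 = 6009.1 t/h
CL = 100·R/F = 100·6009.1/1497.4 = 401.30 %

CL = 401.30 %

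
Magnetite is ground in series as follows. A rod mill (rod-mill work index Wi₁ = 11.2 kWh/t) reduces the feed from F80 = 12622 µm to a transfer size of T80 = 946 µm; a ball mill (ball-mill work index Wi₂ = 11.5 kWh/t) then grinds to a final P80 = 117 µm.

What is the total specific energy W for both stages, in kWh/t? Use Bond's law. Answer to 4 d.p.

Bond: W = 10·Wi·(1/√P80 − 1/√F80)
Stage 1 (12622→946 µm, Wi₁=11.2): W₁ = 10·11.2·(0.032513 − 0.008901) = 2.6445 kWh/t
Stage 2 (946→117 µm, Wi₂=11.5): W₂ = 10·11.5·(0.092450 − 0.032513) = 6.8928 kWh/t
W = W₁ + W₂ = 2.6445 + 6.8928 = 9.5373 kWh/t

W = 9.5373 kWh/t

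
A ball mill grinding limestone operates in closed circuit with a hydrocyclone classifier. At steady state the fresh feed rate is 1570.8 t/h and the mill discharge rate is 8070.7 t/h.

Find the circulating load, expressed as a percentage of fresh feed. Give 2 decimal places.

CL = 413.80 %

M = F + R at steady state, so:
R = M − F = 8070.7 − 1570.8 = 6499.9 t/h
CL = 100·R/F = 100·6499.9/1570.8 = 413.80 %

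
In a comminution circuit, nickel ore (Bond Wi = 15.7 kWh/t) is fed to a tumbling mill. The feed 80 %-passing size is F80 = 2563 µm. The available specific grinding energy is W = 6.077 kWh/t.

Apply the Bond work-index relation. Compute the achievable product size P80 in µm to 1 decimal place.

P80 = 292.6 µm

W = 10·Wi·(P80^(-½) − F80^(-½))
⇒ 1/√P80 = W/(10·Wi) + 1/√F80
  = 6.0770/(10·15.7) + 1/√2563 = 0.038707 + 0.019753 = 0.058460
P80 = (1/0.058460)² = 17.1058² = 292.61 µm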